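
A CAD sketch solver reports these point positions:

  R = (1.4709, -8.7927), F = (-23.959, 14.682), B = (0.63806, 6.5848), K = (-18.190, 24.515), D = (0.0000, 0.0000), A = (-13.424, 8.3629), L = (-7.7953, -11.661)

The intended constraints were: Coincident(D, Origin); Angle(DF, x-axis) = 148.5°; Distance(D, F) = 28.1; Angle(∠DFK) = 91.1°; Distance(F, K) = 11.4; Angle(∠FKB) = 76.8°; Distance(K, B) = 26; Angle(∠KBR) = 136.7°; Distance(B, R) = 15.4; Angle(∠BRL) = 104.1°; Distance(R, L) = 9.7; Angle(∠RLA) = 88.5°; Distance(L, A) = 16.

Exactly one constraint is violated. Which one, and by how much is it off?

Distance(L, A) = 16 — off by 4.80.

D = (0.00, 0.00) ✓; DF at 148.5° ✓; |DF| = 28.10 ✓; ∠DFK = 91.10° ✓; |FK| = 11.40 ✓; ∠FKB = 76.80° ✓; |KB| = 26.00 ✓; ∠KBR = 136.7° ✓; |BR| = 15.40 ✓; ∠BRL = 104.1° ✓; |RL| = 9.700 ✓; ∠RLA = 88.50° ✓; |LA| = 20.80 ✗.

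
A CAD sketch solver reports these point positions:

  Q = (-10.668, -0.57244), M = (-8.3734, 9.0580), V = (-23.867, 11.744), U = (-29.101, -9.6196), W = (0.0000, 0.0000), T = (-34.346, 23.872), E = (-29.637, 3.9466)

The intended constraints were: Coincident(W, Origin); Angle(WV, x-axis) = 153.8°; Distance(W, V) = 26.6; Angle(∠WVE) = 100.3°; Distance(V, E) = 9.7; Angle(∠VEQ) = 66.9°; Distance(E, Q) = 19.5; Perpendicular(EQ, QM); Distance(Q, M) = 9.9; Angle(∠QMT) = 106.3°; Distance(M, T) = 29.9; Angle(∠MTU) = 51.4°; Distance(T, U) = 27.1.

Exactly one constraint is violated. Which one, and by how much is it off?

Distance(T, U) = 27.1 — off by 6.80.

W = (0.00, 0.00) ✓; WV at 153.8° ✓; |WV| = 26.60 ✓; ∠WVE = 100.3° ✓; |VE| = 9.700 ✓; ∠VEQ = 66.90° ✓; |EQ| = 19.50 ✓; ∠(EQ, QM) = 90.00° ✓; |QM| = 9.900 ✓; ∠QMT = 106.3° ✓; |MT| = 29.90 ✓; ∠MTU = 51.40° ✓; |TU| = 33.90 ✗.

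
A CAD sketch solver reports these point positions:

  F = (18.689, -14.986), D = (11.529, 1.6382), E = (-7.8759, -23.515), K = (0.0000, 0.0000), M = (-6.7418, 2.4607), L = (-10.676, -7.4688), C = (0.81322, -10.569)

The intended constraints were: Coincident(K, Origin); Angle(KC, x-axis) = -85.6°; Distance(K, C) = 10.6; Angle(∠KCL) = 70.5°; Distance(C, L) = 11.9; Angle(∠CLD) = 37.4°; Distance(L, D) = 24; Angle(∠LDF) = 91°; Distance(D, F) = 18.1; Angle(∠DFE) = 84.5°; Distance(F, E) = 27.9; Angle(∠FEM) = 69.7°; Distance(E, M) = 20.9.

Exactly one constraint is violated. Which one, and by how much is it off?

Distance(E, M) = 20.9 — off by 5.10.

K = (0.00, 0.00) ✓; KC at -85.60° ✓; |KC| = 10.60 ✓; ∠KCL = 70.50° ✓; |CL| = 11.90 ✓; ∠CLD = 37.40° ✓; |LD| = 24.00 ✓; ∠LDF = 91.00° ✓; |DF| = 18.10 ✓; ∠DFE = 84.50° ✓; |FE| = 27.90 ✓; ∠FEM = 69.70° ✓; |EM| = 26.00 ✗.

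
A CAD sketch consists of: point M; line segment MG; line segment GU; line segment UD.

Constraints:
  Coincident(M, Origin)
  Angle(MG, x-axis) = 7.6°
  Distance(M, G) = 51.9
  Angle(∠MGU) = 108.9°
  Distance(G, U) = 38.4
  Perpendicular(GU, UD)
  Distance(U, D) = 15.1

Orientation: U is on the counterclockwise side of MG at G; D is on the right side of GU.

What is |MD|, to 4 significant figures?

84.68

∠MGU = 108.9°, so GU runs at 7.6° + (180° − 108.9°) = 78.70° from the x-axis; with |GU| = 38.4, U = G + 38.4·(cos 78.70°, sin 78.70°) = (58.97, 44.52). GU is perpendicular to UD; with |UD| = 15.1 on the right of GU, D = U + 15.1·(0.9806, -0.1959) = (73.78, 41.56). Then |MD| = |D − M| = 84.68.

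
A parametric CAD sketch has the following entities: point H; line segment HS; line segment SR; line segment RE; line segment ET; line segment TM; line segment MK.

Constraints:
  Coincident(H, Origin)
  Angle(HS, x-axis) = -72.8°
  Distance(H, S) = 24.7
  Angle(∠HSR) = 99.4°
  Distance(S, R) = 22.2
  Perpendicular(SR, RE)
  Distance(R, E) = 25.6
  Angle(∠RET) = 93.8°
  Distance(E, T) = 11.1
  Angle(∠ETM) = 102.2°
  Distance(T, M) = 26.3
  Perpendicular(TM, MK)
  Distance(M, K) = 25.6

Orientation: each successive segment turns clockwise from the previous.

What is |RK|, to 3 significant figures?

8.69

H is at the origin; HS runs at -72.8° with length 24.7, so S = (7.30, -23.6). ∠HSR = 99.4° gives SR at -153° from the x-axis; with |SR| = 22.2, R = (-12.5, -33.5). SR is perpendicular to RE, so RE runs at 117°; with |RE| = 25.6, E = (-24.0, -10.6). ∠RET = 93.8° gives ET at 30.4° from the x-axis; with |ET| = 11.1, T = (-14.4, -5.03). ∠ETM = 102.2° gives TM at -47.4° from the x-axis; with |TM| = 26.3, M = (3.37, -24.4). TM ⟂ MK, so MK runs at -137°; with |MK| = 25.6, K = (-15.5, -41.7). Then |RK| = |K − R| = 8.69.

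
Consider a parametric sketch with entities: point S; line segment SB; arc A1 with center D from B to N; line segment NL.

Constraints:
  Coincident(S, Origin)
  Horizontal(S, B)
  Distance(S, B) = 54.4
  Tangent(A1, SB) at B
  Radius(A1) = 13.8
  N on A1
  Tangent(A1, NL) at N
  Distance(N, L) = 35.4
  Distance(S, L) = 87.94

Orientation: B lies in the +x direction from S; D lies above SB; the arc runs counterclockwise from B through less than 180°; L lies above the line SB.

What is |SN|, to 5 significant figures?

68.783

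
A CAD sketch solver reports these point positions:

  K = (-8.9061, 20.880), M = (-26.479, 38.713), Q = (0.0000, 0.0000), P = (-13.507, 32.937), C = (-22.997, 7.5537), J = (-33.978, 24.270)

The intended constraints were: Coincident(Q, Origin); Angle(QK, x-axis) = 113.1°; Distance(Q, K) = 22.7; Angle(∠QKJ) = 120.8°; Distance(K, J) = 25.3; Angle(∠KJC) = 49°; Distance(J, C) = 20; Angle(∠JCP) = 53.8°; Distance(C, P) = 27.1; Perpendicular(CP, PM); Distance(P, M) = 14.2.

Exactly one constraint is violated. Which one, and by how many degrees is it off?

Perpendicular(CP, PM) — off by 3.50°.

Q = (0.00, 0.00) ✓; QK at 113.1° ✓; |QK| = 22.70 ✓; ∠QKJ = 120.8° ✓; |KJ| = 25.30 ✓; ∠KJC = 49.00° ✓; |JC| = 20.00 ✓; ∠JCP = 53.80° ✓; |CP| = 27.10 ✓; ∠(CP, PM) = 86.50° ✗; |PM| = 14.20 ✓.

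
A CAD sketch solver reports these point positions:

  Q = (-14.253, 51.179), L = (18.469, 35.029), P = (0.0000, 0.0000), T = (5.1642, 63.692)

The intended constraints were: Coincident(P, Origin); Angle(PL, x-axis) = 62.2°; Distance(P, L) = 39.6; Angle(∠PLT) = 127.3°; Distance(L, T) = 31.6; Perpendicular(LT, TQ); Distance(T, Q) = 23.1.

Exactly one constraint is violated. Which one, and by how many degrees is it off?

Perpendicular(LT, TQ) — off by 7.90°.

P = (0.00, 0.00) ✓; PL at 62.20° ✓; |PL| = 39.60 ✓; ∠PLT = 127.3° ✓; |LT| = 31.60 ✓; ∠(LT, TQ) = 97.90° ✗; |TQ| = 23.10 ✓.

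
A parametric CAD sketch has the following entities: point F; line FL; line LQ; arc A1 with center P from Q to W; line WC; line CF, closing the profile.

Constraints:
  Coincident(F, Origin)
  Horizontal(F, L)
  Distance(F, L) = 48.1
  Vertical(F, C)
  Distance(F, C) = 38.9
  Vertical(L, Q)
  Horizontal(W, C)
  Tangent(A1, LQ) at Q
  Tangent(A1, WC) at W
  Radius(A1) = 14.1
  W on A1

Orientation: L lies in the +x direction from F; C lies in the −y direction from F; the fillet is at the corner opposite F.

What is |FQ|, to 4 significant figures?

54.12

The virtual corner opposite F is at (48.10, -38.90). Tangency of A1 to LQ means the radius PQ is perpendicular to LQ and since A1 is tangent to WC there, PW ⟂ WC, with radius 14.1, so the center P sits 14.1 in from both sides at P = (34.00, -24.80). That places the tangent points at Q = (48.10, -24.80) on LQ and W = (34.00, -38.90) on WC. Then |FQ| = |Q − F| = 54.12.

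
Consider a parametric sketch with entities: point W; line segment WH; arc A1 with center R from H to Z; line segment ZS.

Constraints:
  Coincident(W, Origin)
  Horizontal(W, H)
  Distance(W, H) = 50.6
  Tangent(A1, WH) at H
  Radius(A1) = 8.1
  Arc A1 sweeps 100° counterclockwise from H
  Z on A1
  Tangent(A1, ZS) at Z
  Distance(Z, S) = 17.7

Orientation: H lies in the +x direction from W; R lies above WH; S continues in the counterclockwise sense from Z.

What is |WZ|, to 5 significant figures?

59.343

The tangent condition forces RH to be normal to WH, so R = H + (0, 8.1) = (50.600, 8.1000). On A1, H sits at bearing -90° from R; a 100° counterclockwise sweep puts Z at bearing 10°, so Z = R + 8.1·(cos 10°, sin 10°) = (58.577, 9.5066). Then |WZ| = |Z − W| = 59.343.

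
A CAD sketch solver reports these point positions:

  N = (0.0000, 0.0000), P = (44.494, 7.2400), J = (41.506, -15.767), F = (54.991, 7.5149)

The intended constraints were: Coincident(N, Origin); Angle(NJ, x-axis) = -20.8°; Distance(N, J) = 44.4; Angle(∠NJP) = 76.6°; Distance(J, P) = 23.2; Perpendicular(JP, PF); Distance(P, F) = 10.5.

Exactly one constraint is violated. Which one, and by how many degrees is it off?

Perpendicular(JP, PF) — off by 8.90°.

N = (0.00, 0.00) ✓; NJ at -20.80° ✓; |NJ| = 44.40 ✓; ∠NJP = 76.60° ✓; |JP| = 23.20 ✓; ∠(JP, PF) = 81.10° ✗; |PF| = 10.50 ✓.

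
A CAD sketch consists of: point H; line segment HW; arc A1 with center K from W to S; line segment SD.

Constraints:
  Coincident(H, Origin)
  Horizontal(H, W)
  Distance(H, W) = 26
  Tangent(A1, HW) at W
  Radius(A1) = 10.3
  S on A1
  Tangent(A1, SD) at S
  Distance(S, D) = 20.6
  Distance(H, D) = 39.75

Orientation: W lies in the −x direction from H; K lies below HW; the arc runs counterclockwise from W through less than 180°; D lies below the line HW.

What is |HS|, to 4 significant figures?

38.02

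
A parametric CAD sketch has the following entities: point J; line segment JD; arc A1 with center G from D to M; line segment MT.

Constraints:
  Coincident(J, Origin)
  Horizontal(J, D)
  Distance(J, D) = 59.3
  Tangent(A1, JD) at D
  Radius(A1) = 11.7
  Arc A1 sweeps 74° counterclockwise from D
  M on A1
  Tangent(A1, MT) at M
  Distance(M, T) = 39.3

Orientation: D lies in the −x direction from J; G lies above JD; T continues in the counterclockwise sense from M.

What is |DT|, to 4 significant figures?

51.25

J is at the origin; J and D share the same y with |JD| = 59.3 and D on the −x side, so D = (-59.30, 0.000). A1 meets JD tangentially, so GD is at right angles to JD, so G = D + (0, 11.7) = (-59.30, 11.70). On A1, D sits at bearing -90° from G; a 74° counterclockwise sweep puts M at bearing -16°, so M = G + 11.7·(cos -16°, sin -16°) = (-48.05, 8.475). Since A1 is tangent to MT there, GM ⟂ MT, so MT runs along (−sin -16°, cos -16°); with |MT| = 39.3, T = (-37.22, 46.25). Then |DT| = |T − D| = 51.25.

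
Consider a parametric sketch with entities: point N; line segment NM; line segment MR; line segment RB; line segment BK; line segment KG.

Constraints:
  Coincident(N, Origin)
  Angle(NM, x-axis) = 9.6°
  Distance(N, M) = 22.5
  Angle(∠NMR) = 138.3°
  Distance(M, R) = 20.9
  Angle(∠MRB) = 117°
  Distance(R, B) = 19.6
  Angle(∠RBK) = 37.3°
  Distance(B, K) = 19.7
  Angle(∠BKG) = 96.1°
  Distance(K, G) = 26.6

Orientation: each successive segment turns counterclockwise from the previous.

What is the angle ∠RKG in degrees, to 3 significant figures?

25.2°

N is at the origin; NM runs at 9.6° with length 22.5, so M = (22.2, 3.75). ∠NMR = 138.3° gives MR at 51.3° from the x-axis; with |MR| = 20.9, R = (35.3, 20.1). ∠MRB = 117.0° gives RB at 114° from the x-axis; with |RB| = 19.6, B = (27.2, 37.9). ∠RBK = 37.3° gives BK at -103° from the x-axis; with |BK| = 19.7, K = (22.8, 18.7). ∠BKG = 96.1° gives KG at -19.1° from the x-axis; with |KG| = 26.6, G = (47.9, 10.0). Then cos ∠RKG = KR·KG / (|KR||KG|), giving 25.2°.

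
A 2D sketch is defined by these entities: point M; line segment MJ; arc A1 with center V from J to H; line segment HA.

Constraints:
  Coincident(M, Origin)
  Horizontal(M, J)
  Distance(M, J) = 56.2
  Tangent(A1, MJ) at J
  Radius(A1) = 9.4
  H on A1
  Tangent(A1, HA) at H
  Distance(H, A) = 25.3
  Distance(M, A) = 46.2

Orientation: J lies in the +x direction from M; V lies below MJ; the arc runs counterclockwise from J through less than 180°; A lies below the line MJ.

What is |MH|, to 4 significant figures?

48.04

M is at the origin; M and J share the same y with |MJ| = 56.2 and J on the +x side, so J = (56.20, 0.000). The tangent condition forces VJ to be normal to MJ, so V = J + (0, -9.4) = (56.20, -9.400). Since VH ⟂ HA (tangency), |VA| = √(9.4² + 25.3²) = 26.99 regardless of where H sits on A1. So A lies on both circle(M, 46.2) and circle(V, 26.99); the below-MJ intersection is A = (36.70, -28.06). H is the foot of the tangent from A: H = (47.74, -5.298).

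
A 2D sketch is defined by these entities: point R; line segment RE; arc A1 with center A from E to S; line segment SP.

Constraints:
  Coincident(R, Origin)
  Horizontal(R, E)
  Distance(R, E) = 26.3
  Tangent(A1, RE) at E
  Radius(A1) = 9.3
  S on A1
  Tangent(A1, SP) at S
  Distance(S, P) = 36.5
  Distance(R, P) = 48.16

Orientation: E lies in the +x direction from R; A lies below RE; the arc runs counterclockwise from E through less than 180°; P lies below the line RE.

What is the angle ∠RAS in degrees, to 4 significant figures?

17.64°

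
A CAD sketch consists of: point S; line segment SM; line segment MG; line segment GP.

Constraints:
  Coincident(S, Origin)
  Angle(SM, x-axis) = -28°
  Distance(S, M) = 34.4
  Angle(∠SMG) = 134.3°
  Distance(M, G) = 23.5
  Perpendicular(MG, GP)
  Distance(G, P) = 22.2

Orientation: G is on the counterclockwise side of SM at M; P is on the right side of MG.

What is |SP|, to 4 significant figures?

66.71

∠SMG = 134.3°, so MG runs at -28.0° + (180° − 134.3°) = 17.70° from the x-axis; with |MG| = 23.5, G = M + 23.5·(cos 17.70°, sin 17.70°) = (52.76, -9.005). MG is perpendicular to GP; with |GP| = 22.2 on the right of MG, P = G + 22.2·(0.3040, -0.9527) = (59.51, -30.15). Then |SP| = |P − S| = 66.71.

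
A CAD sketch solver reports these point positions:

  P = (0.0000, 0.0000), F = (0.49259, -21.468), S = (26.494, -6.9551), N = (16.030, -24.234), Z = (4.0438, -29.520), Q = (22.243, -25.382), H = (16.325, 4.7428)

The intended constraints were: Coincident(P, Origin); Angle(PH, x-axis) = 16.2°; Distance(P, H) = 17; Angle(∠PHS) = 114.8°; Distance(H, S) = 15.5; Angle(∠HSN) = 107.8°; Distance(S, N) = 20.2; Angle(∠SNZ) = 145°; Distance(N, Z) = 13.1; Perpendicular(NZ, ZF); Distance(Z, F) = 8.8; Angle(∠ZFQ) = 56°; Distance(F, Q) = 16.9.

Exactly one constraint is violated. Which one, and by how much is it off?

Distance(F, Q) = 16.9 — off by 5.20.

P = (0.00, 0.00) ✓; PH at 16.20° ✓; |PH| = 17.00 ✓; ∠PHS = 114.8° ✓; |HS| = 15.50 ✓; ∠HSN = 107.8° ✓; |SN| = 20.20 ✓; ∠SNZ = 145.0° ✓; |NZ| = 13.10 ✓; ∠(NZ, ZF) = 90.00° ✓; |ZF| = 8.800 ✓; ∠ZFQ = 56.00° ✓; |FQ| = 22.10 ✗.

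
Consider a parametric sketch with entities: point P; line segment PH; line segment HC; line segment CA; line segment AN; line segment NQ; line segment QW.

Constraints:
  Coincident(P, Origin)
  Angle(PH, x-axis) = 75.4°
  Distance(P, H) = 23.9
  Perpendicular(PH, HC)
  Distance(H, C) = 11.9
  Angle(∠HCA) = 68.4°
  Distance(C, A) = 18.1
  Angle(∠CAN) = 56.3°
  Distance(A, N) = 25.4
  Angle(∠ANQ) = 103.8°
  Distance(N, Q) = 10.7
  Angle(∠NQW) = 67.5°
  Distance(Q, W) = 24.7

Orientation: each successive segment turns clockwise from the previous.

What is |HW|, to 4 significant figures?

13.35

∠ANQ = 103.8° gives NQ at 33.90° from the x-axis; with |NQ| = 10.7, Q = (7.002, 35.34). ∠NQW = 67.5° gives QW at -78.60° from the x-axis; with |QW| = 24.7, W = (11.88, 11.13). Then |HW| = |W − H| = 13.35.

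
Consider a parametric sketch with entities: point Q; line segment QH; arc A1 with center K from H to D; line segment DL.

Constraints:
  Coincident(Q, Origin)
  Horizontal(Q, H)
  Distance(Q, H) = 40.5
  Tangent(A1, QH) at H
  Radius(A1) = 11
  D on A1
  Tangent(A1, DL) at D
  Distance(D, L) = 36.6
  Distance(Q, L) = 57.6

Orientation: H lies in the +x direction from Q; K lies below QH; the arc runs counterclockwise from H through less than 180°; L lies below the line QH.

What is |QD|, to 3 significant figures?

31.7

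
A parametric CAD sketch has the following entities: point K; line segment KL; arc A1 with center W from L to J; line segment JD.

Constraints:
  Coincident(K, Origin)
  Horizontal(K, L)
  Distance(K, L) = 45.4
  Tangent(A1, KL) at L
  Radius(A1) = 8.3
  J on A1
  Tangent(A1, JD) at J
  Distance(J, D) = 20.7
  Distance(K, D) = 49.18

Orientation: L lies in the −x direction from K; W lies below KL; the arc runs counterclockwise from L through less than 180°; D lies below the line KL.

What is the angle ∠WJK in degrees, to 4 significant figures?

23.55°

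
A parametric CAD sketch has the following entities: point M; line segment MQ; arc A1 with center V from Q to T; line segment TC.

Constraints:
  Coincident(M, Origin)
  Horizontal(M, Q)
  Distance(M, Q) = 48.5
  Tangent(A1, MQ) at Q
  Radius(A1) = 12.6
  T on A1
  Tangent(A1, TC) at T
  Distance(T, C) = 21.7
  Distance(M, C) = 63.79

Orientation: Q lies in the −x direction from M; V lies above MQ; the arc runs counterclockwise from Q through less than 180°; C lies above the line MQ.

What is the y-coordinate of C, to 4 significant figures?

37.50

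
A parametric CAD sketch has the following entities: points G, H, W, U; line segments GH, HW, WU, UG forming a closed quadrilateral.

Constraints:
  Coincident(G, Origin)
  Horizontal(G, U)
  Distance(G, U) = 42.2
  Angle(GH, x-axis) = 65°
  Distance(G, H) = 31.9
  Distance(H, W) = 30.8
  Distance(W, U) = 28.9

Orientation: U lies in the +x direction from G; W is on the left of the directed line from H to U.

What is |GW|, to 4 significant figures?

52.84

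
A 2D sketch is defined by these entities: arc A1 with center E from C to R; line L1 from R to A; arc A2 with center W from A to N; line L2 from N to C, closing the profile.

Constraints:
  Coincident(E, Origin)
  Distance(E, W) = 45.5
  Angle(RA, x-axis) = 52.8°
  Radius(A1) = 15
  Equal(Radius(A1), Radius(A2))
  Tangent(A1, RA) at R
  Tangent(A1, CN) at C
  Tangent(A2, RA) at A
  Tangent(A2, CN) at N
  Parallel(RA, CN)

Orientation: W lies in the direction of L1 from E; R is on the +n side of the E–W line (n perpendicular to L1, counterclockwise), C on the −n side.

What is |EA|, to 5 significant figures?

47.909

The slot axis is L1's direction at 52.8°, so u = (cos 52.8°, sin 52.8°) = (0.60460, 0.79653) and n = (−sin 52.8°, cos 52.8°) = (-0.79653, 0.60460). E is at the origin and W lies 45.5 along u from E, so W = 45.5·u = (27.509, 36.242). Tangency of A1 to both parallel lines with radius 15.0 puts R and C at E ± 15.0·n: R = (-11.948, 9.0690), C = (11.948, -9.0690). Equal radii place A and N the same way about W: A = W + 15.0·n = (15.561, 45.311), N = W − 15.0·n = (39.457, 27.173). Then |EA| = |A − E| = 47.909.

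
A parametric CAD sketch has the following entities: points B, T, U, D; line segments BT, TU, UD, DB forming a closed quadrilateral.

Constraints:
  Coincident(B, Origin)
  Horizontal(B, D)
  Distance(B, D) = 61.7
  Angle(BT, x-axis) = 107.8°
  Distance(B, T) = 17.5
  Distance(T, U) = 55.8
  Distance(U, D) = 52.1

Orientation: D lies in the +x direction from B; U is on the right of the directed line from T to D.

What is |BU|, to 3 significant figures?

38.7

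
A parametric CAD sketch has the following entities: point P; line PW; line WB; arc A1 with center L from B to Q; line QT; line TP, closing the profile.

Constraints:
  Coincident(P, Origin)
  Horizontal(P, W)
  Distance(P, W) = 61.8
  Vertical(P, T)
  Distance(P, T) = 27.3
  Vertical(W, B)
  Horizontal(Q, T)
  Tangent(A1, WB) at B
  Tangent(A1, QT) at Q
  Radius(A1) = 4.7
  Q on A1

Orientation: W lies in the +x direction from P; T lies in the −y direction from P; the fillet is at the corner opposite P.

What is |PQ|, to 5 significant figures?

63.291

The virtual corner opposite P is at (61.800, -27.300). Since A1 is tangent to WB there, LB ⟂ WB and A1 meets QT tangentially, so LQ is at right angles to QT, with radius 4.7, so the center L sits 4.7 in from both sides at L = (57.100, -22.600). That places the tangent points at B = (61.800, -22.600) on WB and Q = (57.100, -27.300) on QT. Then |PQ| = |Q − P| = 63.291.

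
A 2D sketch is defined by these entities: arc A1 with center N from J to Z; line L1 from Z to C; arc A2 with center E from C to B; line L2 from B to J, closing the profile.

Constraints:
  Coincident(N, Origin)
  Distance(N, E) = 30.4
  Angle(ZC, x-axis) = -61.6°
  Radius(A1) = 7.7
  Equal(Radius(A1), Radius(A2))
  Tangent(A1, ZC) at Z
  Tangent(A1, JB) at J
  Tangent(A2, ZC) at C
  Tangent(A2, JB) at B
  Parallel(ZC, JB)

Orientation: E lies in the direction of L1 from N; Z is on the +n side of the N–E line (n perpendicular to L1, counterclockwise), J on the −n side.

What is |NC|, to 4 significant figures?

31.36

The slot axis is L1's direction at -61.6°, so u = (cos -61.6°, sin -61.6°) = (0.4756, -0.8796) and n = (−sin -61.6°, cos -61.6°) = (0.8796, 0.4756). N is at the origin and E lies 30.4 along u from N, so E = 30.4·u = (14.46, -26.74). Tangency of A1 to both parallel lines with radius 7.7 puts Z and J at N ± 7.7·n: Z = (6.773, 3.662), J = (-6.773, -3.662). Equal radii place C and B the same way about E: C = E + 7.7·n = (21.23, -23.08), B = E − 7.7·n = (7.686, -30.40). Then |NC| = |C − N| = 31.36.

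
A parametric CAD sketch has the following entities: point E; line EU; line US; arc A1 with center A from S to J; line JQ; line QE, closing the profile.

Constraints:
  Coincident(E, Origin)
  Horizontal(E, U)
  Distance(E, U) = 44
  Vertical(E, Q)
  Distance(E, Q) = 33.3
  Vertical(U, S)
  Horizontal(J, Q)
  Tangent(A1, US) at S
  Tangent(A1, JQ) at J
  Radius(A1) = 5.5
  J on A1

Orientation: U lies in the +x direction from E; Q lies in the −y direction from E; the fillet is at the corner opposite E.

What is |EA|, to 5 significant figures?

47.488

EQ is vertical with |EQ| = 33.3 and Q on the −y side, so Q = (0.0000, -33.300). The virtual corner opposite E is at (44.000, -33.300). A1 meets US tangentially, so AS is at right angles to US and since A1 is tangent to JQ there, AJ ⟂ JQ, with radius 5.5, so the center A sits 5.5 in from both sides at A = (38.500, -27.800). Then |EA| = |A − E| = 47.488.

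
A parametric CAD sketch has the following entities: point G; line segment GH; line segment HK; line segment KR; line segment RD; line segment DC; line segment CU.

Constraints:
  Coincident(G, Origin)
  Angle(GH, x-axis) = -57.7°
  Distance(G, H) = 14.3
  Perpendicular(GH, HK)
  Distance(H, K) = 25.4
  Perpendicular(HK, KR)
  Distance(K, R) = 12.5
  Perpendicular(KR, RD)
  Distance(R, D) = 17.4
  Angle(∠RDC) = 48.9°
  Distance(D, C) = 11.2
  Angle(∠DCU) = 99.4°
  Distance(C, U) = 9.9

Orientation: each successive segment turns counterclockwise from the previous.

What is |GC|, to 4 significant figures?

18.46

The perpendicularity gives RD at right angles to KR, so RD runs at -147.7°; with |RD| = 17.4, D = (7.724, 2.753). ∠RDC = 48.9° gives DC at -16.60° from the x-axis; with |DC| = 11.2, C = (18.46, -0.4464). Then |GC| = |C − G| = 18.46.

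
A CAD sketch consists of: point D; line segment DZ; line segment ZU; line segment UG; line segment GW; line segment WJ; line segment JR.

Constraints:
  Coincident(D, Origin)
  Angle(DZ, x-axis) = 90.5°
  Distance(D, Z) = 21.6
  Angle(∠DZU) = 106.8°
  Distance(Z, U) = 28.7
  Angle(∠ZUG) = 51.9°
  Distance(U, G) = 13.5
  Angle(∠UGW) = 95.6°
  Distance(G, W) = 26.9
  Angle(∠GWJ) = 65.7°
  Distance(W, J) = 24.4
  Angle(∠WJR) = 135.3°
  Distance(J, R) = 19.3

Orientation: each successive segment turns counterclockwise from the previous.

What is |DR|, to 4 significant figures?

55.03

∠GWJ = 65.7° gives WJ at 130.5° from the x-axis; with |WJ| = 24.4, J = (-12.74, 43.18). ∠WJR = 135.3° gives JR at 175.2° from the x-axis; with |JR| = 19.3, R = (-31.97, 44.79). Then |DR| = |R − D| = 55.03.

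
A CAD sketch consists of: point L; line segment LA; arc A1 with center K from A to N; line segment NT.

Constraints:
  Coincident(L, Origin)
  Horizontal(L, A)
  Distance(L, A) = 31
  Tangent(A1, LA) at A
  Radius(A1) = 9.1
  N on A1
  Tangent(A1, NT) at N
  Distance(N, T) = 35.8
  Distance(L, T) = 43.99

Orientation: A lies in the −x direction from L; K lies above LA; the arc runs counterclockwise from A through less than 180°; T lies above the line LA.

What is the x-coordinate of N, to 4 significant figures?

-22.15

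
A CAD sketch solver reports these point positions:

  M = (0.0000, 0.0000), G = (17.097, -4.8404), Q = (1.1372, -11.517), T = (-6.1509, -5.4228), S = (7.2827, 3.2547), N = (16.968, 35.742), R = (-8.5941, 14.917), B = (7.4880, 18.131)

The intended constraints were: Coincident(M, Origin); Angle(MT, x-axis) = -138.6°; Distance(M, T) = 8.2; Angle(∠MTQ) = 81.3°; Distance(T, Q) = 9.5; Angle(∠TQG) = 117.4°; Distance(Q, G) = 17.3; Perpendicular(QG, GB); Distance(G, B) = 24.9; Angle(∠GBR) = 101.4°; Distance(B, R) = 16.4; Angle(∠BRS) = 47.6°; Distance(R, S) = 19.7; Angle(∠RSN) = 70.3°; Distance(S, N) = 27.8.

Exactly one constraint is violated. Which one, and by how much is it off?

Distance(S, N) = 27.8 — off by 6.10.

M = (0.00, 0.00) ✓; MT at -138.6° ✓; |MT| = 8.200 ✓; ∠MTQ = 81.30° ✓; |TQ| = 9.500 ✓; ∠TQG = 117.4° ✓; |QG| = 17.30 ✓; ∠(QG, GB) = 90.00° ✓; |GB| = 24.90 ✓; ∠GBR = 101.4° ✓; |BR| = 16.40 ✓; ∠BRS = 47.60° ✓; |RS| = 19.70 ✓; ∠RSN = 70.30° ✓; |SN| = 33.90 ✗.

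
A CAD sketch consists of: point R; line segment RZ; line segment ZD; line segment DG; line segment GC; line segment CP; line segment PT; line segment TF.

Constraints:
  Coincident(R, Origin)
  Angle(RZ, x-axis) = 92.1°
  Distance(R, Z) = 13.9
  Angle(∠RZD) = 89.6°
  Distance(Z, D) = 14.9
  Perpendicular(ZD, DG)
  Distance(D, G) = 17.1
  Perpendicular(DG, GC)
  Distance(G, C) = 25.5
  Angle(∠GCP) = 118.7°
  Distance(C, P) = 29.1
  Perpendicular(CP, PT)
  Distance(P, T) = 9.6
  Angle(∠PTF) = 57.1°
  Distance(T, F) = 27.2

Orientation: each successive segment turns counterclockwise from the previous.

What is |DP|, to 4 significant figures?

40.36

R is at the origin; RZ runs at 92.1° with length 13.9, so Z = (-0.5093, 13.89). ∠RZD = 89.6° gives ZD at -177.5° from the x-axis; with |ZD| = 14.9, D = (-15.40, 13.24). ZD is perpendicular to DG, so DG runs at -87.50°; with |DG| = 17.1, G = (-14.65, -3.843). DG is perpendicular to GC, so GC runs at 2.500°; with |GC| = 25.5, C = (10.83, -2.731). ∠GCP = 118.7° gives CP at 63.80° from the x-axis; with |CP| = 29.1, P = (23.67, 23.38). Then |DP| = |P − D| = 40.36.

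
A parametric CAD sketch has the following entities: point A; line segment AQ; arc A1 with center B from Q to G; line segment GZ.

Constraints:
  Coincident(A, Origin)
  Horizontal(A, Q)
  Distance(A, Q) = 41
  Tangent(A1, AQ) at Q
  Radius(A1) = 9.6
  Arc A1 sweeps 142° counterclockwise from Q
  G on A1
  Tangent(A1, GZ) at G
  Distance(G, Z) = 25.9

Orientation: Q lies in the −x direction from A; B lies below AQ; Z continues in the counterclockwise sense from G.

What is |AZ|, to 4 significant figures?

42.41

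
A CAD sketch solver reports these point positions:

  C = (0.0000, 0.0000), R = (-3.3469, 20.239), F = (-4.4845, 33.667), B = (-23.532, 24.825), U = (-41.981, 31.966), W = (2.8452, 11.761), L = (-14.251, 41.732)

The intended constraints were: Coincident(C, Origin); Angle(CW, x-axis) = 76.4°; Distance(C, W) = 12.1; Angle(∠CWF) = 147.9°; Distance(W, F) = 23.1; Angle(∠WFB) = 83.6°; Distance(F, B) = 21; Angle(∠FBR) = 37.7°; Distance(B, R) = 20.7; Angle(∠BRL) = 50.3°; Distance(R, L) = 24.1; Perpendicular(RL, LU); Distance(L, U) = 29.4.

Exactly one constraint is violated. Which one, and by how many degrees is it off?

Perpendicular(RL, LU) — off by 7.50°.

C = (0.00, 0.00) ✓; CW at 76.40° ✓; |CW| = 12.10 ✓; ∠CWF = 147.9° ✓; |WF| = 23.10 ✓; ∠WFB = 83.60° ✓; |FB| = 21.00 ✓; ∠FBR = 37.70° ✓; |BR| = 20.70 ✓; ∠BRL = 50.30° ✓; |RL| = 24.10 ✓; ∠(RL, LU) = 82.50° ✗; |LU| = 29.40 ✓.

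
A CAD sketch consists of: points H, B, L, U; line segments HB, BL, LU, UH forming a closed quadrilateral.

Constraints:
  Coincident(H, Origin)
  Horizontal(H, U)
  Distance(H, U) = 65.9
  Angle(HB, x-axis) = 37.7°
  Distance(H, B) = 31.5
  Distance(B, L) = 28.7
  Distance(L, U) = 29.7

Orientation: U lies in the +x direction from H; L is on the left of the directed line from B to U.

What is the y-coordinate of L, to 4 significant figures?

26.59

Checks: |BL| = 28.70 ✓; |LU| = 29.70 ✓.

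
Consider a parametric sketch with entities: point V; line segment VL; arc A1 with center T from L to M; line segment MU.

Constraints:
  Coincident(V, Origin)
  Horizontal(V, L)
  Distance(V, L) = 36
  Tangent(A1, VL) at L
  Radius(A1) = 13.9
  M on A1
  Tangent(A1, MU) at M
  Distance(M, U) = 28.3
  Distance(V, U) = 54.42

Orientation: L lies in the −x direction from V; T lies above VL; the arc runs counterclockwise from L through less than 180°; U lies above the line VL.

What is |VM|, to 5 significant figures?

28.831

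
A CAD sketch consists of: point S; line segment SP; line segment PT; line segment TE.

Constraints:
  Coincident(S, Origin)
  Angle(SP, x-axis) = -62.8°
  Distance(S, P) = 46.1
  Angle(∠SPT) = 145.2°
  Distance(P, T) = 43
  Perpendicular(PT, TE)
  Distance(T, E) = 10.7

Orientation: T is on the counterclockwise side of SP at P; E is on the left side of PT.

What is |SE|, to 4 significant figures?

82.35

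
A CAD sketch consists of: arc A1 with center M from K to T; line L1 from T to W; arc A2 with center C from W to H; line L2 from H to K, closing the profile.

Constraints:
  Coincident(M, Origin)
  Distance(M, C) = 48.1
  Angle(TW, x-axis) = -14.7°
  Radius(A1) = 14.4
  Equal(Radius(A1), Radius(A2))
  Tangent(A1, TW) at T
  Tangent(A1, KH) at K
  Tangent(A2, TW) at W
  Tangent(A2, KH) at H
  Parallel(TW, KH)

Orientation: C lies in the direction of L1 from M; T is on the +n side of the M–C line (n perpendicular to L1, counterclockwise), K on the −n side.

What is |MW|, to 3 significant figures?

50.2

The slot axis is L1's direction at -14.7°, so u = (cos -14.7°, sin -14.7°) = (0.967, -0.254) and n = (−sin -14.7°, cos -14.7°) = (0.254, 0.967). M is at the origin and C lies 48.1 along u from M, so C = 48.1·u = (46.5, -12.2). Tangency of A1 to both parallel lines with radius 14.4 puts T and K at M ± 14.4·n: T = (3.65, 13.9), K = (-3.65, -13.9). Equal radii place W and H the same way about C: W = C + 14.4·n = (50.2, 1.72), H = C − 14.4·n = (42.9, -26.1). Then |MW| = |W − M| = 50.2.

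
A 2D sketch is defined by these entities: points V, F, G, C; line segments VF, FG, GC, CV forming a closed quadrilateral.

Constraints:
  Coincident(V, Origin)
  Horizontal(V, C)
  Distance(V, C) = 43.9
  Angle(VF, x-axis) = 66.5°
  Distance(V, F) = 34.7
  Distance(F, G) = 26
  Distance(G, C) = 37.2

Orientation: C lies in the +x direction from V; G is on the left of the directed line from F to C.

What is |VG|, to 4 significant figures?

53.94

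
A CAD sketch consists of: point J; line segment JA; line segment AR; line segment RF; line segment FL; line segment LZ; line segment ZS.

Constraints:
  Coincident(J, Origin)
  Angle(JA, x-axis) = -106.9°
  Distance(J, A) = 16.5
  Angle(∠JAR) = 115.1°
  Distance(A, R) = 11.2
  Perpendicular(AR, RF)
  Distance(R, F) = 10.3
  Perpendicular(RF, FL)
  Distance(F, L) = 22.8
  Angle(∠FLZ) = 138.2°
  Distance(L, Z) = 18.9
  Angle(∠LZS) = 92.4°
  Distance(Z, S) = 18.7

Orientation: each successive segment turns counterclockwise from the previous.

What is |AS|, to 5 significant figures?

21.713

∠FLZ = 138.2° gives LZ at 179.80° from the x-axis; with |LZ| = 18.9, Z = (-25.425, -0.30514). ∠LZS = 92.4° gives ZS at -92.600° from the x-axis; with |ZS| = 18.7, S = (-26.273, -18.986). Then |AS| = |S − A| = 21.713.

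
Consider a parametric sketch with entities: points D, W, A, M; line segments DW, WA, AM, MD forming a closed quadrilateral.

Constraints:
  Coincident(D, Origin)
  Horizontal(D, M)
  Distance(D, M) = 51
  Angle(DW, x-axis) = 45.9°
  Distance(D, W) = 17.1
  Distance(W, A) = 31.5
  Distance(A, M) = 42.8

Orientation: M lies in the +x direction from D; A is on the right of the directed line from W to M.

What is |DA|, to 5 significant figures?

23.056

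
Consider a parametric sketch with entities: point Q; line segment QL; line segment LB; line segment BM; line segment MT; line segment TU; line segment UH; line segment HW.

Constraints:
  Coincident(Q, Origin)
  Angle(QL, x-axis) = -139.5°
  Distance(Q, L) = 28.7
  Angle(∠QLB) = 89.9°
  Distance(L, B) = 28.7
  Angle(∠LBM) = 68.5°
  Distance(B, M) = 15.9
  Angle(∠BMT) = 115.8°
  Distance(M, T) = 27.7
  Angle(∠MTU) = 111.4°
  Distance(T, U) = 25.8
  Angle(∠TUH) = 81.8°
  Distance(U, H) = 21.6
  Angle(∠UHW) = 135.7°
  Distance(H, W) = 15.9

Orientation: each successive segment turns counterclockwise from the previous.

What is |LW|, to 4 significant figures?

19.70

Q is at the origin; QL runs at -139.5° with length 28.7, so L = (-21.82, -18.64). ∠QLB = 89.9° gives LB at -49.40° from the x-axis; with |LB| = 28.7, B = (-3.146, -40.43). ∠LBM = 68.5° gives BM at 62.10° from the x-axis; with |BM| = 15.9, M = (4.294, -26.38). ∠BMT = 115.8° gives MT at 126.3° from the x-axis; with |MT| = 27.7, T = (-12.11, -4.054). ∠MTU = 111.4° gives TU at -165.1° from the x-axis; with |TU| = 25.8, U = (-37.04, -10.69). ∠TUH = 81.8° gives UH at -66.90° from the x-axis; with |UH| = 21.6, H = (-28.56, -30.56). ∠UHW = 135.7° gives HW at -22.60° from the x-axis; with |HW| = 15.9, W = (-13.88, -36.67). Then |LW| = |W − L| = 19.70.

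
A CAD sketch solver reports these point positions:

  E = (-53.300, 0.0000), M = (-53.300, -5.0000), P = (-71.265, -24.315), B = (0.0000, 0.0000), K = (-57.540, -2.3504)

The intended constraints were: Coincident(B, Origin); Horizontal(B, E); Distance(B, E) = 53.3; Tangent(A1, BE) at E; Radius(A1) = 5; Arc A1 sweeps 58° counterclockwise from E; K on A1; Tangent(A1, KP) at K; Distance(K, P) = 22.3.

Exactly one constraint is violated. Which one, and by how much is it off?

Distance(K, P) = 22.3 — off by 3.60.

B = (0.00, 0.00) ✓; B.y = 0.00, E.y = 0.00 ✓; |BE| = 53.30 ✓; ∠(ME, EB) = 90.00° ✓; |ME| = 5.000 ✓; bearing(M→K) − bearing(M→E) = 58.00° ✓; |MK| = 5.000 ✓; ∠(MK, KP) = 90.00° ✓; |KP| = 25.90 ✗.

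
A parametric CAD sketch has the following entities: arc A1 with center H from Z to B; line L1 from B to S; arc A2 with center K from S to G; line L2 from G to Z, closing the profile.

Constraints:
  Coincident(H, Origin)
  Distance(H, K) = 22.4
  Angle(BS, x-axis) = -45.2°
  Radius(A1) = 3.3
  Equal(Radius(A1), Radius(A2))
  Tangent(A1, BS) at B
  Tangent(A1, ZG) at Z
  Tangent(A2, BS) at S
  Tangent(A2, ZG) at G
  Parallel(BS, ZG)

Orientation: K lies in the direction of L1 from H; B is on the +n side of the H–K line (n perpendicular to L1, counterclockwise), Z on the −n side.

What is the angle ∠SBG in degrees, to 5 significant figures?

16.417°

The slot axis is L1's direction at -45.2°, so u = (cos -45.2°, sin -45.2°) = (0.70463, -0.70957) and n = (−sin -45.2°, cos -45.2°) = (0.70957, 0.70463). H is at the origin and K lies 22.4 along u from H, so K = 22.4·u = (15.784, -15.894). Tangency of A1 to both parallel lines with radius 3.3 puts B and Z at H ± 3.3·n: B = (2.3416, 2.3253), Z = (-2.3416, -2.3253). Equal radii place S and G the same way about K: S = K + 3.3·n = (18.125, -13.569), G = K − 3.3·n = (13.442, -18.220). Then cos ∠SBG = BS·BG / (|BS||BG|), giving 16.417°.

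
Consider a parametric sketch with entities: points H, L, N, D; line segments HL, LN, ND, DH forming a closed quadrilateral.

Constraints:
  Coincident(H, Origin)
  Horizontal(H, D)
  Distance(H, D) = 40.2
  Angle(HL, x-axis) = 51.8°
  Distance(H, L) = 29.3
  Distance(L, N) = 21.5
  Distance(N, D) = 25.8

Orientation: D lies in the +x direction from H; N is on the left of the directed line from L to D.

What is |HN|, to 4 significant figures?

47.12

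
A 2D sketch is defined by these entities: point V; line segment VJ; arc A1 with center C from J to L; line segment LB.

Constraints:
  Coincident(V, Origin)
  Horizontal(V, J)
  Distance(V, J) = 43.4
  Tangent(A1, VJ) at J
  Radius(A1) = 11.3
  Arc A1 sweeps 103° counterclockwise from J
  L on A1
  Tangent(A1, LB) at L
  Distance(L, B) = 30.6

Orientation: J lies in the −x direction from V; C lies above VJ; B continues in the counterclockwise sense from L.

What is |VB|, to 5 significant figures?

58.723

V is at the origin; V and J share the same y with |VJ| = 43.4 and J on the −x side, so J = (-43.400, 0.0000). The tangent condition forces CJ to be normal to VJ, so C = J + (0, 11.3) = (-43.400, 11.300). On A1, J sits at bearing -90° from C; a 103° counterclockwise sweep puts L at bearing 13°, so L = C + 11.3·(cos 13°, sin 13°) = (-32.390, 13.842). The tangent condition forces CL to be normal to LB, so LB runs along (−sin 13°, cos 13°); with |LB| = 30.6, B = (-39.273, 43.658). Then |VB| = |B − V| = 58.723.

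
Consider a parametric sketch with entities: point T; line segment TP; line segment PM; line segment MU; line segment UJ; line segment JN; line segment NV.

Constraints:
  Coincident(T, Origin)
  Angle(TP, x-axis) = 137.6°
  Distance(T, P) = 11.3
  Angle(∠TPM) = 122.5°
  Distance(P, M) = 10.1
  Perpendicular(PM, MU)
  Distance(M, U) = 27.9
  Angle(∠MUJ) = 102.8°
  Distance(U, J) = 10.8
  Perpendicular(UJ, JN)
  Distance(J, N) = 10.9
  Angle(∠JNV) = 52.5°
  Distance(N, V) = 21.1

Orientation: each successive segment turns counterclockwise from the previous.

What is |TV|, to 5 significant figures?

29.336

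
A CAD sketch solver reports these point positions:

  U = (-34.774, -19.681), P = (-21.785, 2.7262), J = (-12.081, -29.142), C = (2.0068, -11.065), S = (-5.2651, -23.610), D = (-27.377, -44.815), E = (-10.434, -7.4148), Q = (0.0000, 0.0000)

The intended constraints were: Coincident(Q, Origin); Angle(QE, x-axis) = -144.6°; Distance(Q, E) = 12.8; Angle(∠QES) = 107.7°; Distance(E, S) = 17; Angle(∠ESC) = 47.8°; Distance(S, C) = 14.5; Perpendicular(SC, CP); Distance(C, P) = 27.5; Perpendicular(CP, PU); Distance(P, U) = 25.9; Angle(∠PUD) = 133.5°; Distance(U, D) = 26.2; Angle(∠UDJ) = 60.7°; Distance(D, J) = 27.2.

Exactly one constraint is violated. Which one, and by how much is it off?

Distance(D, J) = 27.2 — off by 5.30.

Q = (0.00, 0.00) ✓; QE at -144.6° ✓; |QE| = 12.80 ✓; ∠QES = 107.7° ✓; |ES| = 17.00 ✓; ∠ESC = 47.80° ✓; |SC| = 14.50 ✓; ∠(SC, CP) = 90.00° ✓; |CP| = 27.50 ✓; ∠(CP, PU) = 90.00° ✓; |PU| = 25.90 ✓; ∠PUD = 133.5° ✓; |UD| = 26.20 ✓; ∠UDJ = 60.70° ✓; |DJ| = 21.90 ✗.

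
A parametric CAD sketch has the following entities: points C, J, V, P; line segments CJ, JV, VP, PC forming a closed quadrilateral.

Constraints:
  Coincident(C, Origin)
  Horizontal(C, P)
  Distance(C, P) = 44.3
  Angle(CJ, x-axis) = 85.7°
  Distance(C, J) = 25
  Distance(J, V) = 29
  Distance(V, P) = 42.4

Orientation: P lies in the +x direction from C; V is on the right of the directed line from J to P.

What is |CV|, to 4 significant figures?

4.577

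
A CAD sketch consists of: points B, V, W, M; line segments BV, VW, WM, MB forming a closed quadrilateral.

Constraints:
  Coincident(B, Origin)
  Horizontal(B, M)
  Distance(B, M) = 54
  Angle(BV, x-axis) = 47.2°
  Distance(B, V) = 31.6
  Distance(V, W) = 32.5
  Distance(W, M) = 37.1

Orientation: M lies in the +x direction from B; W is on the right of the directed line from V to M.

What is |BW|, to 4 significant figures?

20.22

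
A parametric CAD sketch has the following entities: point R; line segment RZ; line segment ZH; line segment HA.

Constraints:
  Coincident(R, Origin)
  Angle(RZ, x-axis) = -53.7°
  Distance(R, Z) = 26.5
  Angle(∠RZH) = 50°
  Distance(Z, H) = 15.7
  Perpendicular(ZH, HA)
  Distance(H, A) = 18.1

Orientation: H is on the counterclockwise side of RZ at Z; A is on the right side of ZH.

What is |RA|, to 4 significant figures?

38.42

R is at the origin; RZ runs at -53.7° with length 26.5, so Z = 26.5·(cos -53.7°, sin -53.7°) = (15.69, -21.36). ∠RZH = 50.0°, so ZH runs at -53.7° + (180° − 50.0°) = 76.30° from the x-axis; with |ZH| = 15.7, H = Z + 15.7·(cos 76.30°, sin 76.30°) = (19.41, -6.104). ZH ⟂ HA; with |HA| = 18.1 on the right of ZH, A = H + 18.1·(0.9715, -0.2368) = (36.99, -10.39). Then |RA| = |A − R| = 38.42.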